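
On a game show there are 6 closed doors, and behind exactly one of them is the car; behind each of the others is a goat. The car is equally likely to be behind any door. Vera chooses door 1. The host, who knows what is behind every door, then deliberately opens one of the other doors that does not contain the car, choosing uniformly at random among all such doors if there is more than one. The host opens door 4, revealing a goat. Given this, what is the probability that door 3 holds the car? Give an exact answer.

Condition on the true location of the car.
If it is behind door 1 (prior 1/6): the host has 5 equally likely choices, so probability 1/5; weight (1/6)·(1/5) = 1/30.
If it is behind any of doors 2, 3, 5, and 6 (prior 1/6 each): the host has 4 equally likely choices, so probability 1/4; weight (1/6)·(1/4) = 1/24 each.
If it is behind door 4 (prior 1/6): the host opened door 4, so this case is ruled out; weight (1/6)·0 = 0.
The weights sum to 1/5.
So P(the car behind door 3 | the host opened door 4) = (1/24) / (1/5) = 5/24.

5/24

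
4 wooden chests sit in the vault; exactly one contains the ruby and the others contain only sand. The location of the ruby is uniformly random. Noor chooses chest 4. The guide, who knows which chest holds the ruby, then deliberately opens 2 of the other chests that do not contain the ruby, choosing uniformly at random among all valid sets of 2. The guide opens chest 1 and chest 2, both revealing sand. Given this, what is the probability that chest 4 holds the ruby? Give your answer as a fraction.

Apply Bayes' rule, conditioning on where the ruby actually is.
If it is in either of chests 1 and 2 (prior 1/4 each): that chest was opened and seen not to hold the prize — ruled out; weight (1/4)·0 = 0 each.
If it is in chest 3 (prior 1/4): the guide has no choice, probability 1; weight (1/4)·1 = 1/4.
If it is in chest 4 (prior 1/4): the guide has 3 equally likely choices, so probability 1/3; weight (1/4)·(1/3) = 1/12.
The weights sum to 1/3.
So P(the ruby in chest 4 | the guide opened chest 1 and chest 2) = (1/12) / (1/3) = 1/4.

1/4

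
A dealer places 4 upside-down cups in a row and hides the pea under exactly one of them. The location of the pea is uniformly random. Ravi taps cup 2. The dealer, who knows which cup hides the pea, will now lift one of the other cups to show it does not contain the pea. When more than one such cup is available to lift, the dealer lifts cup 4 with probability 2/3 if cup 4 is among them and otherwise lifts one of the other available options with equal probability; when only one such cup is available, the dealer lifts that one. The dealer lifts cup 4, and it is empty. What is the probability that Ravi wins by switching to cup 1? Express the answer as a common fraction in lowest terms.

1/3

Consider each possible location of the pea in turn.
If it is under any of cups 1, 2, and 3 (prior 1/4 each): cup 4 is available, opened with probability 2/3; weight (1/4)·(2/3) = 1/6 each.
If it is under cup 4 (prior 1/4): the dealer opened cup 4, so this case is ruled out; weight (1/4)·0 = 0.
The weights sum to 1/2.
So P(the pea under cup 1 | the dealer opened cup 4) = (1/6) / (1/2) = 1/3.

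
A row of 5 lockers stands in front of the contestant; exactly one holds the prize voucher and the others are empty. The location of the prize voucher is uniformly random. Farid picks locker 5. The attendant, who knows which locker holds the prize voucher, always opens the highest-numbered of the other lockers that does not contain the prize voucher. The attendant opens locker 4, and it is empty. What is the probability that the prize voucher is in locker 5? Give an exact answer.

1/4

Condition on the true location of the prize voucher.
If it is in any of lockers 1, 2, 3, and 5 (prior 1/5 each): locker 4 is the highest-numbered option available, probability 1; weight (1/5)·1 = 1/5 each.
If it is in locker 4 (prior 1/5): the attendant opened locker 4, so this case is ruled out; weight (1/5)·0 = 0.
The weights sum to 4/5.
So P(the prize voucher in locker 5 | the attendant opened locker 4) = (1/5) / (4/5) = 1/4.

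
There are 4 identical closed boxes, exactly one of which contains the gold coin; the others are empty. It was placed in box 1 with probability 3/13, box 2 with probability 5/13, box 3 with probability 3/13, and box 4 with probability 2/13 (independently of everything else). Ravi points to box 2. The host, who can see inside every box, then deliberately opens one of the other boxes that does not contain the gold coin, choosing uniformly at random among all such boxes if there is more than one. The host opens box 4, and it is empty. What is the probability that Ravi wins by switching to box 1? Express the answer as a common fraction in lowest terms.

9/28

Condition on the true location of the gold coin.
If it is in either of boxes 1 and 3 (prior 3/13 each): the host has 2 equally likely choices, so probability 1/2; weight (3/13)·(1/2) = 3/26 each.
If it is in box 2 (prior 5/13): the host has 3 equally likely choices, so probability 1/3; weight (5/13)·(1/3) = 5/39.
If it is in box 4 (prior 2/13): the host opened box 4, so this case is ruled out; weight (2/13)·0 = 0.
The weights sum to 14/39.
So P(the gold coin in box 1 | the host opened box 4) = (3/26) / (14/39) = 9/28.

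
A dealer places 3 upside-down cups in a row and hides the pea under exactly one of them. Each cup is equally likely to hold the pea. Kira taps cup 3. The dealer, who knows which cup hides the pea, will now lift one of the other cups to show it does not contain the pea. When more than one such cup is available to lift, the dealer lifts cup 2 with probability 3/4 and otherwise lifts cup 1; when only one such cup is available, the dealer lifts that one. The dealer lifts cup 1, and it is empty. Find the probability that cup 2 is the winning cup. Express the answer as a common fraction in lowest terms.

Condition on the true location of the pea.
If it is under cup 1 (prior 1/3): the dealer opened cup 1, so this case is ruled out; weight (1/3)·0 = 0.
If it is under cup 2 (prior 1/3): only cup 1 is available, probability 1; weight (1/3)·1 = 1/3.
If it is under cup 3 (prior 1/3): cup 2 is available but not opened, probability 1/4; weight (1/3)·(1/4) = 1/12.
The weights sum to 5/12.
So P(the pea under cup 2 | the dealer opened cup 1) = (1/3) / (5/12) = 4/5.

4/5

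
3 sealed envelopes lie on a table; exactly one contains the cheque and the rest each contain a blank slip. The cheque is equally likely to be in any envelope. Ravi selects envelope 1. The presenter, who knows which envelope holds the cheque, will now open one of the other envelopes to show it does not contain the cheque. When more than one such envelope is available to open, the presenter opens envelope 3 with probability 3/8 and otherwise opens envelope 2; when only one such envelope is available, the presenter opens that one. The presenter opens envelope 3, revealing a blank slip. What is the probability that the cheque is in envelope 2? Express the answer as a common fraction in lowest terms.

Condition on the true location of the cheque.
If it is in envelope 1 (prior 1/3): envelope 3 is available, opened with probability 3/8; weight (1/3)·(3/8) = 1/8.
If it is in envelope 2 (prior 1/3): only envelope 3 is available, probability 1; weight (1/3)·1 = 1/3.
If it is in envelope 3 (prior 1/3): the presenter opened envelope 3, so this case is ruled out; weight (1/3)·0 = 0.
The weights sum to 11/24.
So P(the cheque in envelope 2 | the presenter opened envelope 3) = (1/3) / (11/24) = 8/11.

8/11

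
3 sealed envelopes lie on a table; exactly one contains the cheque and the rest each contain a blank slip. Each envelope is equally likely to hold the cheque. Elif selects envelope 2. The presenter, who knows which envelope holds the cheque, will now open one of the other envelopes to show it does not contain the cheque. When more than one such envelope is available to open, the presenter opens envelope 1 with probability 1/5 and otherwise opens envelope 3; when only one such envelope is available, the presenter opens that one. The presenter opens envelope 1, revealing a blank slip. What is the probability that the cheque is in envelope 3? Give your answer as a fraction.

5/6

Consider each possible location of the cheque in turn.
If it is in envelope 1 (prior 1/3): the presenter opened envelope 1, so this case is ruled out; weight (1/3)·0 = 0.
If it is in envelope 2 (prior 1/3): envelope 1 is available, opened with probability 1/5; weight (1/3)·(1/5) = 1/15.
If it is in envelope 3 (prior 1/3): only envelope 1 is available, probability 1; weight (1/3)·1 = 1/3.
The weights sum to 2/5.
So P(the cheque in envelope 3 | the presenter opened envelope 1) = (1/3) / (2/5) = 5/6.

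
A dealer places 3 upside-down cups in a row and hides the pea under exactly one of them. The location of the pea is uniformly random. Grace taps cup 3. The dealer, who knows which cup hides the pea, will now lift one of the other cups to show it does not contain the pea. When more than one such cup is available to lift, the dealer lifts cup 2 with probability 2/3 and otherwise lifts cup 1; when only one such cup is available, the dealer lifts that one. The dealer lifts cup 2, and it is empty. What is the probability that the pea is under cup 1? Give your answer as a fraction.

3/5

Apply Bayes' rule, conditioning on where the pea actually is.
If it is under cup 1 (prior 1/3): only cup 2 is available, probability 1; weight (1/3)·1 = 1/3.
If it is under cup 2 (prior 1/3): the dealer opened cup 2, so this case is ruled out; weight (1/3)·0 = 0.
If it is under cup 3 (prior 1/3): cup 2 is available, opened with probability 2/3; weight (1/3)·(2/3) = 2/9.
The weights sum to 5/9.
So P(the pea under cup 1 | the dealer opened cup 2) = (1/3) / (5/9) = 3/5.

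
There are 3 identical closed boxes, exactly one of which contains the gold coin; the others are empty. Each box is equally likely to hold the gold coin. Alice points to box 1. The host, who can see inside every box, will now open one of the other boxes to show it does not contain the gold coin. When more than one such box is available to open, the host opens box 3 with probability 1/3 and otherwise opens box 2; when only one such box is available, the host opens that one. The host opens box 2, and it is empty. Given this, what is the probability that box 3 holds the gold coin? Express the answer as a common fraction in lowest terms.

3/5

Apply Bayes' rule, conditioning on where the gold coin actually is.
If it is in box 1 (prior 1/3): box 3 is available but not opened, probability 2/3; weight (1/3)·(2/3) = 2/9.
If it is in box 2 (prior 1/3): the host opened box 2, so this case is ruled out; weight (1/3)·0 = 0.
If it is in box 3 (prior 1/3): only box 2 is available, probability 1; weight (1/3)·1 = 1/3.
The weights sum to 5/9.
So P(the gold coin in box 3 | the host opened box 2) = (1/3) / (5/9) = 3/5.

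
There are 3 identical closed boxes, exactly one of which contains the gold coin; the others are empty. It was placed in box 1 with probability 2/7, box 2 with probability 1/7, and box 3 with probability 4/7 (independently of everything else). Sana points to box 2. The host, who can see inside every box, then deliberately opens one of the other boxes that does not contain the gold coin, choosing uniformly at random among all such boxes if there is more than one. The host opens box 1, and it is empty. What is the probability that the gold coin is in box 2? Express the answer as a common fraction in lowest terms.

1/9

Consider each possible location of the gold coin in turn.
If it is in box 1 (prior 2/7): the host opened box 1, so this case is ruled out; weight (2/7)·0 = 0.
If it is in box 2 (prior 1/7): the host has 2 equally likely choices, so probability 1/2; weight (1/7)·(1/2) = 1/14.
If it is in box 3 (prior 4/7): the host has no choice, probability 1; weight (4/7)·1 = 4/7.
The weights sum to 9/14.
So P(the gold coin in box 2 | the host opened box 1) = (1/14) / (9/14) = 1/9.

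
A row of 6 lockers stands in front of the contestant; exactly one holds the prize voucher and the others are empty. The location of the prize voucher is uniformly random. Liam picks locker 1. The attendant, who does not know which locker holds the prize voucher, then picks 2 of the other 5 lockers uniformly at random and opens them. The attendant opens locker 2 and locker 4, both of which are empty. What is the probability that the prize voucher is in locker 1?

Condition on the true location of the prize voucher.
If it is in any of lockers 1, 3, 5, and 6 (prior 1/6 each): the attendant picks exactly this set with probability 1/10 regardless, and none is the prize; weight (1/6)·(1/10) = 1/60 each.
If it is in either of lockers 2 and 4 (prior 1/6 each): that locker was opened and seen not to hold the prize — ruled out; weight (1/6)·0 = 0 each.
The weights sum to 1/15.
So P(the prize voucher in locker 1 | the attendant opened locker 2 and locker 4) = (1/60) / (1/15) = 1/4.

1/4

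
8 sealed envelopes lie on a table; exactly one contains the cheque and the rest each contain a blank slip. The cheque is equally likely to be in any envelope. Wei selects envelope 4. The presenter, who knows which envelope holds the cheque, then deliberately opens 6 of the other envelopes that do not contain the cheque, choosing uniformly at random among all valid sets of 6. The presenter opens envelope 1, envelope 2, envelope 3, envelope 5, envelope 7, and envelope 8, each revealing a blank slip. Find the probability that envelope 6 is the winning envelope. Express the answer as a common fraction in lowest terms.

Apply Bayes' rule, conditioning on where the cheque actually is.
If it is in any of envelopes 1, 2, 3, 5, 7, and 8 (prior 1/8 each): that envelope was opened and seen not to hold the prize — ruled out; weight (1/8)·0 = 0 each.
If it is in envelope 4 (prior 1/8): the presenter has 7 equally likely choices, so probability 1/7; weight (1/8)·(1/7) = 1/56.
If it is in envelope 6 (prior 1/8): the presenter has no choice, probability 1; weight (1/8)·1 = 1/8.
The weights sum to 1/7.
So P(the cheque in envelope 6 | the presenter opened envelope 1, envelope 2, envelope 3, envelope 5, envelope 7, and envelope 8) = (1/8) / (1/7) = 7/8.

7/8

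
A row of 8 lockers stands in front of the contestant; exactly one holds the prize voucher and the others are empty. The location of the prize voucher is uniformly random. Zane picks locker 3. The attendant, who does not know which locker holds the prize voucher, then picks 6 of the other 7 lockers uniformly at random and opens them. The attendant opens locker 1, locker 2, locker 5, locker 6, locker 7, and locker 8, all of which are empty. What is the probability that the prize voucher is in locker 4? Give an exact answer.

Apply Bayes' rule, conditioning on where the prize voucher actually is.
If it is in any of lockers 1, 2, 5, 6, 7, and 8 (prior 1/8 each): that locker was opened and seen not to hold the prize — ruled out; weight (1/8)·0 = 0 each.
If it is in either of lockers 3 and 4 (prior 1/8 each): the attendant picks exactly this set with probability 1/7 regardless, and none is the prize; weight (1/8)·(1/7) = 1/56 each.
The weights sum to 1/28.
So P(the prize voucher in locker 4 | the attendant opened locker 1, locker 2, locker 5, locker 6, locker 7, and locker 8) = (1/56) / (1/28) = 1/2.

1/2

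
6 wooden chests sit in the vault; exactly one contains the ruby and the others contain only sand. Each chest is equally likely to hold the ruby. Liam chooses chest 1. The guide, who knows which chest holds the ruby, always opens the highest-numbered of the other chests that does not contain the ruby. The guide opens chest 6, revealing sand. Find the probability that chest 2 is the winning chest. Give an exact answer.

Condition on the true location of the ruby.
If it is in any of chests 1, 2, 3, 4, and 5 (prior 1/6 each): chest 6 is the highest-numbered option available, probability 1; weight (1/6)·1 = 1/6 each.
If it is in chest 6 (prior 1/6): the guide opened chest 6, so this case is ruled out; weight (1/6)·0 = 0.
The weights sum to 5/6.
So P(the ruby in chest 2 | the guide opened chest 6) = (1/6) / (5/6) = 1/5.

1/5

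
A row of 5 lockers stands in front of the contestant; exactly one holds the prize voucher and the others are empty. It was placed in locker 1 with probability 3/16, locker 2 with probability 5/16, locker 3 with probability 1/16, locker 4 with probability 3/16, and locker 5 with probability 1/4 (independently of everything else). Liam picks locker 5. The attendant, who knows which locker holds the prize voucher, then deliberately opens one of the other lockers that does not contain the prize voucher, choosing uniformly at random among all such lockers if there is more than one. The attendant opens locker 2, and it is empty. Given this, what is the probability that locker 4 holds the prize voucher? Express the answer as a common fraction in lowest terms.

3/10

Condition on the true location of the prize voucher.
If it is in either of lockers 1 and 4 (prior 3/16 each): the attendant has 3 equally likely choices, so probability 1/3; weight (3/16)·(1/3) = 1/16 each.
If it is in locker 2 (prior 5/16): the attendant opened locker 2, so this case is ruled out; weight (5/16)·0 = 0.
If it is in locker 3 (prior 1/16): the attendant has 3 equally likely choices, so probability 1/3; weight (1/16)·(1/3) = 1/48.
If it is in locker 5 (prior 1/4): the attendant has 4 equally likely choices, so probability 1/4; weight (1/4)·(1/4) = 1/16.
The weights sum to 5/24.
So P(the prize voucher in locker 4 | the attendant opened locker 2) = (1/16) / (5/24) = 3/10.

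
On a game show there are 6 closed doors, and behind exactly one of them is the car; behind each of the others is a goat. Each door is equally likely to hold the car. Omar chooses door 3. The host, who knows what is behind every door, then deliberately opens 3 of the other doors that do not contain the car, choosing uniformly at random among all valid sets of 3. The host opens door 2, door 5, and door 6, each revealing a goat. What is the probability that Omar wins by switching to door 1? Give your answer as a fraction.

Apply Bayes' rule, conditioning on where the car actually is.
If it is behind either of doors 1 and 4 (prior 1/6 each): the host has 4 equally likely choices, so probability 1/4; weight (1/6)·(1/4) = 1/24 each.
If it is behind any of doors 2, 5, and 6 (prior 1/6 each): that door was opened and seen not to hold the prize — ruled out; weight (1/6)·0 = 0 each.
If it is behind door 3 (prior 1/6): the host has 10 equally likely choices, so probability 1/10; weight (1/6)·(1/10) = 1/60.
The weights sum to 1/10.
So P(the car behind door 1 | the host opened door 2, door 5, and door 6) = (1/24) / (1/10) = 5/12.

5/12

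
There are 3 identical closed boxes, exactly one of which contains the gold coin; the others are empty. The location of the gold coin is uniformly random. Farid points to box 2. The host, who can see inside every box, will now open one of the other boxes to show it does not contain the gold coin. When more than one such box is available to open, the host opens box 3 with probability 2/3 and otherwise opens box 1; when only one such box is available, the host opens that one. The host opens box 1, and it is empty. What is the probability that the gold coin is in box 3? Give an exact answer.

3/4

Condition on the true location of the gold coin.
If it is in box 1 (prior 1/3): the host opened box 1, so this case is ruled out; weight (1/3)·0 = 0.
If it is in box 2 (prior 1/3): box 3 is available but not opened, probability 1/3; weight (1/3)·(1/3) = 1/9.
If it is in box 3 (prior 1/3): only box 1 is available, probability 1; weight (1/3)·1 = 1/3.
The weights sum to 4/9.
So P(the gold coin in box 3 | the host opened box 1) = (1/3) / (4/9) = 3/4.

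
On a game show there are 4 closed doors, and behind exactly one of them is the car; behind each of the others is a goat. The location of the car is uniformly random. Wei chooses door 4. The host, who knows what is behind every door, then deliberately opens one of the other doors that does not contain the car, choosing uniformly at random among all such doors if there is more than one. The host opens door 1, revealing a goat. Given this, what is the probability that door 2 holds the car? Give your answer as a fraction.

Consider each possible location of the car in turn.
If it is behind door 1 (prior 1/4): the host opened door 1, so this case is ruled out; weight (1/4)·0 = 0.
If it is behind either of doors 2 and 3 (prior 1/4 each): the host has 2 equally likely choices, so probability 1/2; weight (1/4)·(1/2) = 1/8 each.
If it is behind door 4 (prior 1/4): the host has 3 equally likely choices, so probability 1/3; weight (1/4)·(1/3) = 1/12.
The weights sum to 1/3.
So P(the car behind door 2 | the host opened door 1) = (1/8) / (1/3) = 3/8.

3/8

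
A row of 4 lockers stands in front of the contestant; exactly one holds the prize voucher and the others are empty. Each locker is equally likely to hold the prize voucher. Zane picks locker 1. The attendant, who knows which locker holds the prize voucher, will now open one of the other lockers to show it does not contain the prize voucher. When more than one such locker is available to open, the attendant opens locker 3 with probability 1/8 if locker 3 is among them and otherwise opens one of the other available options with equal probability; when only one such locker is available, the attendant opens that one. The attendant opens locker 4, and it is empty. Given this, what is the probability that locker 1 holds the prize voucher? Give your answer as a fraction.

7/29

Condition on the true location of the prize voucher.
If it is in locker 1 (prior 1/4): locker 3 is available but not opened; locker 4 gets probability (1 − 1/8)/2 = 7/16; weight (1/4)·(7/16) = 7/64.
If it is in locker 2 (prior 1/4): locker 3 is available but not opened, probability 7/8; weight (1/4)·(7/8) = 7/32.
If it is in locker 3 (prior 1/4): locker 3 holds the prize so is unavailable; the attendant chooses uniformly among the 2 others, probability 1/2; weight (1/4)·(1/2) = 1/8.
If it is in locker 4 (prior 1/4): the attendant opened locker 4, so this case is ruled out; weight (1/4)·0 = 0.
The weights sum to 29/64.
So P(the prize voucher in locker 1 | the attendant opened locker 4) = (7/64) / (29/64) = 7/29.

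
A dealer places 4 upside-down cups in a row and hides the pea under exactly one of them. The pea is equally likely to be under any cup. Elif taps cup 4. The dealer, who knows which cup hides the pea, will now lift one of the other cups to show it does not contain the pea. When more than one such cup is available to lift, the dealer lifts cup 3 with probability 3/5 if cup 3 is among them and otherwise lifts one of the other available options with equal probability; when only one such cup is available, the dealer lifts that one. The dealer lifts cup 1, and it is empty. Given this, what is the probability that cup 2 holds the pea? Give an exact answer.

4/11

Condition on the true location of the pea.
If it is under cup 1 (prior 1/4): the dealer opened cup 1, so this case is ruled out; weight (1/4)·0 = 0.
If it is under cup 2 (prior 1/4): cup 3 is available but not opened, probability 2/5; weight (1/4)·(2/5) = 1/10.
If it is under cup 3 (prior 1/4): cup 3 holds the prize so is unavailable; the dealer chooses uniformly among the 2 others, probability 1/2; weight (1/4)·(1/2) = 1/8.
If it is under cup 4 (prior 1/4): cup 3 is available but not opened; cup 1 gets probability (1 − 3/5)/2 = 1/5; weight (1/4)·(1/5) = 1/20.
The weights sum to 11/40.
So P(the pea under cup 2 | the dealer opened cup 1) = (1/10) / (11/40) = 4/11.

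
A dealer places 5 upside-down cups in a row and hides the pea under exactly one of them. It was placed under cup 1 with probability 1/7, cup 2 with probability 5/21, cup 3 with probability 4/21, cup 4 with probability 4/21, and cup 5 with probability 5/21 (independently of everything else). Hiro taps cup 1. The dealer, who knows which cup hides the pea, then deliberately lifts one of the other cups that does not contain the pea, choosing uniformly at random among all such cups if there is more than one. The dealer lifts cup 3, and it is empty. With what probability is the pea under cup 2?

4/13

Apply Bayes' rule, conditioning on where the pea actually is.
If it is under cup 1 (prior 1/7): the dealer has 4 equally likely choices, so probability 1/4; weight (1/7)·(1/4) = 1/28.
If it is under either of cups 2 and 5 (prior 5/21 each): the dealer has 3 equally likely choices, so probability 1/3; weight (5/21)·(1/3) = 5/63 each.
If it is under cup 3 (prior 4/21): the dealer opened cup 3, so this case is ruled out; weight (4/21)·0 = 0.
If it is under cup 4 (prior 4/21): the dealer has 3 equally likely choices, so probability 1/3; weight (4/21)·(1/3) = 4/63.
The weights sum to 65/252.
So P(the pea under cup 2 | the dealer opened cup 3) = (5/63) / (65/252) = 4/13.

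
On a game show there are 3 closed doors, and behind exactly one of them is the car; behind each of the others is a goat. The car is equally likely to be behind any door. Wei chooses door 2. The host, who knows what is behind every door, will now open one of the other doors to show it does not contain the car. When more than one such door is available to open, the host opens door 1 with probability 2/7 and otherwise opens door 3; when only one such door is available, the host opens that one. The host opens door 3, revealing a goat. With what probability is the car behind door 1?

Condition on the true location of the car.
If it is behind door 1 (prior 1/3): only door 3 is available, probability 1; weight (1/3)·1 = 1/3.
If it is behind door 2 (prior 1/3): door 1 is available but not opened, probability 5/7; weight (1/3)·(5/7) = 5/21.
If it is behind door 3 (prior 1/3): the host opened door 3, so this case is ruled out; weight (1/3)·0 = 0.
The weights sum to 4/7.
So P(the car behind door 1 | the host opened door 3) = (1/3) / (4/7) = 7/12.

7/12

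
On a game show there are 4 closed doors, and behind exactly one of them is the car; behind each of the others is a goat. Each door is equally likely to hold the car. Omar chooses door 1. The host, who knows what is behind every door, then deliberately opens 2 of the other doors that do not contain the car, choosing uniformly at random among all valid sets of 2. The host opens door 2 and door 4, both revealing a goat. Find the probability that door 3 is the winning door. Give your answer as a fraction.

3/4

Condition on the true location of the car.
If it is behind door 1 (prior 1/4): the host has 3 equally likely choices, so probability 1/3; weight (1/4)·(1/3) = 1/12.
If it is behind either of doors 2 and 4 (prior 1/4 each): that door was opened and seen not to hold the prize — ruled out; weight (1/4)·0 = 0 each.
If it is behind door 3 (prior 1/4): the host has no choice, probability 1; weight (1/4)·1 = 1/4.
The weights sum to 1/3.
So P(the car behind door 3 | the host opened door 2 and door 4) = (1/4) / (1/3) = 3/4.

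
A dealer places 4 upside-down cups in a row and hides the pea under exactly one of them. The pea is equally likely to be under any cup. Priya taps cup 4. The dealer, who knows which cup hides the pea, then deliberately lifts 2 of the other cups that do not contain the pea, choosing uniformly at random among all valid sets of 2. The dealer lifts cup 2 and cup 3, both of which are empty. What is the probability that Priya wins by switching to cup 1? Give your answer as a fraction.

Apply Bayes' rule, conditioning on where the pea actually is.
If it is under cup 1 (prior 1/4): the dealer has no choice, probability 1; weight (1/4)·1 = 1/4.
If it is under either of cups 2 and 3 (prior 1/4 each): that cup was opened and seen not to hold the prize — ruled out; weight (1/4)·0 = 0 each.
If it is under cup 4 (prior 1/4): the dealer has 3 equally likely choices, so probability 1/3; weight (1/4)·(1/3) = 1/12.
The weights sum to 1/3.
So P(the pea under cup 1 | the dealer opened cup 2 and cup 3) = (1/4) / (1/3) = 3/4.

3/4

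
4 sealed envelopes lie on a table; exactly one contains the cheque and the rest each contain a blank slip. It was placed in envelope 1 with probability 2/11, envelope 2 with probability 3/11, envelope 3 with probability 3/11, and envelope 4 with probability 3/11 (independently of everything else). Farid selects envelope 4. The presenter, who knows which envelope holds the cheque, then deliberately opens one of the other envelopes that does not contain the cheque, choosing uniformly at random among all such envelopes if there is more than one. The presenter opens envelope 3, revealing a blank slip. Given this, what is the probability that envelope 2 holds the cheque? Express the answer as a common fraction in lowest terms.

3/7

Apply Bayes' rule, conditioning on where the cheque actually is.
If it is in envelope 1 (prior 2/11): the presenter has 2 equally likely choices, so probability 1/2; weight (2/11)·(1/2) = 1/11.
If it is in envelope 2 (prior 3/11): the presenter has 2 equally likely choices, so probability 1/2; weight (3/11)·(1/2) = 3/22.
If it is in envelope 3 (prior 3/11): the presenter opened envelope 3, so this case is ruled out; weight (3/11)·0 = 0.
If it is in envelope 4 (prior 3/11): the presenter has 3 equally likely choices, so probability 1/3; weight (3/11)·(1/3) = 1/11.
The weights sum to 7/22.
So P(the cheque in envelope 2 | the presenter opened envelope 3) = (3/22) / (7/22) = 3/7.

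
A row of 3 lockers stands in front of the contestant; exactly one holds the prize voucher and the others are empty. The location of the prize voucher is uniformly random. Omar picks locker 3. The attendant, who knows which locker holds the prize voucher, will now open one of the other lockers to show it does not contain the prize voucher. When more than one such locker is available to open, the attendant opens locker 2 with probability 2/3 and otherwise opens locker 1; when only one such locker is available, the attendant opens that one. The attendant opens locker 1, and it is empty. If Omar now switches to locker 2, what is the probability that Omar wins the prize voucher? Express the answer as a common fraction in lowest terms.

3/4

Consider each possible location of the prize voucher in turn.
If it is in locker 1 (prior 1/3): the attendant opened locker 1, so this case is ruled out; weight (1/3)·0 = 0.
If it is in locker 2 (prior 1/3): only locker 1 is available, probability 1; weight (1/3)·1 = 1/3.
If it is in locker 3 (prior 1/3): locker 2 is available but not opened, probability 1/3; weight (1/3)·(1/3) = 1/9.
The weights sum to 4/9.
So P(the prize voucher in locker 2 | the attendant opened locker 1) = (1/3) / (4/9) = 3/4.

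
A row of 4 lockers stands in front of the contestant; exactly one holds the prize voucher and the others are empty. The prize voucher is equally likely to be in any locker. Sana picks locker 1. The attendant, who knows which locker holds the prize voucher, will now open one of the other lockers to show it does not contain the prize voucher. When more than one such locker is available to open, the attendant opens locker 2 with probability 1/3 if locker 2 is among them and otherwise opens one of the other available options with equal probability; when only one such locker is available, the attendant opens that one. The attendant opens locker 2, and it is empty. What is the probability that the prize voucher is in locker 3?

Consider each possible location of the prize voucher in turn.
If it is in any of lockers 1, 3, and 4 (prior 1/4 each): locker 2 is available, opened with probability 1/3; weight (1/4)·(1/3) = 1/12 each.
If it is in locker 2 (prior 1/4): the attendant opened locker 2, so this case is ruled out; weight (1/4)·0 = 0.
The weights sum to 1/4.
So P(the prize voucher in locker 3 | the attendant opened locker 2) = (1/12) / (1/4) = 1/3.

1/3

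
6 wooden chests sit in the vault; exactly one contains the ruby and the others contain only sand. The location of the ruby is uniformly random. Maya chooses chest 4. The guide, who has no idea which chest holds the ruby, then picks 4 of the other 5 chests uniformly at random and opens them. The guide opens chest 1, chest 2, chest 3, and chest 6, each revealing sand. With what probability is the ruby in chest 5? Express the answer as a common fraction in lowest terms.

Consider each possible location of the ruby in turn.
If it is in any of chests 1, 2, 3, and 6 (prior 1/6 each): that chest was opened and seen not to hold the prize — ruled out; weight (1/6)·0 = 0 each.
If it is in either of chests 4 and 5 (prior 1/6 each): the guide picks exactly this set with probability 1/5 regardless, and none is the prize; weight (1/6)·(1/5) = 1/30 each.
The weights sum to 1/15.
So P(the ruby in chest 5 | the guide opened chest 1, chest 2, chest 3, and chest 6) = (1/30) / (1/15) = 1/2.

1/2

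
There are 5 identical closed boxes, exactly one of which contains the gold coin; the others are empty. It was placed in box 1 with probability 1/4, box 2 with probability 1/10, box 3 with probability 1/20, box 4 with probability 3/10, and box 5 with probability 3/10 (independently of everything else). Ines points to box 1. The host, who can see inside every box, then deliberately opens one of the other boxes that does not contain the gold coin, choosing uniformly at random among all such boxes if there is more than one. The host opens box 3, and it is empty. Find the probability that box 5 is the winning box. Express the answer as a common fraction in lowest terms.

24/71

Consider each possible location of the gold coin in turn.
If it is in box 1 (prior 1/4): the host has 4 equally likely choices, so probability 1/4; weight (1/4)·(1/4) = 1/16.
If it is in box 2 (prior 1/10): the host has 3 equally likely choices, so probability 1/3; weight (1/10)·(1/3) = 1/30.
If it is in box 3 (prior 1/20): the host opened box 3, so this case is ruled out; weight (1/20)·0 = 0.
If it is in either of boxes 4 and 5 (prior 3/10 each): the host has 3 equally likely choices, so probability 1/3; weight (3/10)·(1/3) = 1/10 each.
The weights sum to 71/240.
So P(the gold coin in box 5 | the host opened box 3) = (1/10) / (71/240) = 24/71.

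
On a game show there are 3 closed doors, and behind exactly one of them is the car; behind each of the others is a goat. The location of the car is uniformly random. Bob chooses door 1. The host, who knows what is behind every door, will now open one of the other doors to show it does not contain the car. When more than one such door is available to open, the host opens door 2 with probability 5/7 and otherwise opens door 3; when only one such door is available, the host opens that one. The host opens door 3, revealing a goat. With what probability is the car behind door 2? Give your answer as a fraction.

Consider each possible location of the car in turn.
If it is behind door 1 (prior 1/3): door 2 is available but not opened, probability 2/7; weight (1/3)·(2/7) = 2/21.
If it is behind door 2 (prior 1/3): only door 3 is available, probability 1; weight (1/3)·1 = 1/3.
If it is behind door 3 (prior 1/3): the host opened door 3, so this case is ruled out; weight (1/3)·0 = 0.
The weights sum to 3/7.
So P(the car behind door 2 | the host opened door 3) = (1/3) / (3/7) = 7/9.

7/9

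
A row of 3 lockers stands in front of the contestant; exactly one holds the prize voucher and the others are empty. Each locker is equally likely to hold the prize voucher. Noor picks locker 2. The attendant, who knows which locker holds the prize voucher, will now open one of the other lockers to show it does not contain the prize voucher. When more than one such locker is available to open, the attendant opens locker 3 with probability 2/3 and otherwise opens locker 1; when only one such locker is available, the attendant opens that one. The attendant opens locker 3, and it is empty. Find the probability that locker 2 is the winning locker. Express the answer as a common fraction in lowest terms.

2/5

Apply Bayes' rule, conditioning on where the prize voucher actually is.
If it is in locker 1 (prior 1/3): only locker 3 is available, probability 1; weight (1/3)·1 = 1/3.
If it is in locker 2 (prior 1/3): locker 3 is available, opened with probability 2/3; weight (1/3)·(2/3) = 2/9.
If it is in locker 3 (prior 1/3): the attendant opened locker 3, so this case is ruled out; weight (1/3)·0 = 0.
The weights sum to 5/9.
So P(the prize voucher in locker 2 | the attendant opened locker 3) = (2/9) / (5/9) = 2/5.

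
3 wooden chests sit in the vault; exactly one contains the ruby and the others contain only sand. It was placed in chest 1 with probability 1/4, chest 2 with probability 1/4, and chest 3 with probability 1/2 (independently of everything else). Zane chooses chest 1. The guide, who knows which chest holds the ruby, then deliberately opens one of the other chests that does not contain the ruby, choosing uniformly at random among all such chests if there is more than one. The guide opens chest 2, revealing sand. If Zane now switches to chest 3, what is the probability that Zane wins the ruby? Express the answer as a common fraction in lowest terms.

Apply Bayes' rule, conditioning on where the ruby actually is.
If it is in chest 1 (prior 1/4): the guide has 2 equally likely choices, so probability 1/2; weight (1/4)·(1/2) = 1/8.
If it is in chest 2 (prior 1/4): the guide opened chest 2, so this case is ruled out; weight (1/4)·0 = 0.
If it is in chest 3 (prior 1/2): the guide has no choice, probability 1; weight (1/2)·1 = 1/2.
The weights sum to 5/8.
So P(the ruby in chest 3 | the guide opened chest 2) = (1/2) / (5/8) = 4/5.

4/5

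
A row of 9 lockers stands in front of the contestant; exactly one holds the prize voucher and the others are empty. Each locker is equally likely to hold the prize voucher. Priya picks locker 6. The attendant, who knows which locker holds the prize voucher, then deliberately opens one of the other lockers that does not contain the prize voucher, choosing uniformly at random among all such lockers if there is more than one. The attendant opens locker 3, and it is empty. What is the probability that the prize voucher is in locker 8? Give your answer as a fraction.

8/63

Apply Bayes' rule, conditioning on where the prize voucher actually is.
If it is in any of lockers 1, 2, 4, 5, 7, 8, and 9 (prior 1/9 each): the attendant has 7 equally likely choices, so probability 1/7; weight (1/9)·(1/7) = 1/63 each.
If it is in locker 3 (prior 1/9): the attendant opened locker 3, so this case is ruled out; weight (1/9)·0 = 0.
If it is in locker 6 (prior 1/9): the attendant has 8 equally likely choices, so probability 1/8; weight (1/9)·(1/8) = 1/72.
The weights sum to 1/8.
So P(the prize voucher in locker 8 | the attendant opened locker 3) = (1/63) / (1/8) = 8/63.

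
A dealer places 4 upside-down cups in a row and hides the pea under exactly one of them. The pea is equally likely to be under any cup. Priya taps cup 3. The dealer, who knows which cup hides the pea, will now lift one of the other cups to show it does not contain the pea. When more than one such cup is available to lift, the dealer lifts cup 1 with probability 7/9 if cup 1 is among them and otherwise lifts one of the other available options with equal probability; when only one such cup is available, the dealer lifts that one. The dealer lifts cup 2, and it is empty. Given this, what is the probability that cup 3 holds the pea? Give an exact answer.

Apply Bayes' rule, conditioning on where the pea actually is.
If it is under cup 1 (prior 1/4): cup 1 holds the prize so is unavailable; the dealer chooses uniformly among the 2 others, probability 1/2; weight (1/4)·(1/2) = 1/8.
If it is under cup 2 (prior 1/4): the dealer opened cup 2, so this case is ruled out; weight (1/4)·0 = 0.
If it is under cup 3 (prior 1/4): cup 1 is available but not opened; cup 2 gets probability (1 − 7/9)/2 = 1/9; weight (1/4)·(1/9) = 1/36.
If it is under cup 4 (prior 1/4): cup 1 is available but not opened, probability 2/9; weight (1/4)·(2/9) = 1/18.
The weights sum to 5/24.
So P(the pea under cup 3 | the dealer opened cup 2) = (1/36) / (5/24) = 2/15.

2/15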